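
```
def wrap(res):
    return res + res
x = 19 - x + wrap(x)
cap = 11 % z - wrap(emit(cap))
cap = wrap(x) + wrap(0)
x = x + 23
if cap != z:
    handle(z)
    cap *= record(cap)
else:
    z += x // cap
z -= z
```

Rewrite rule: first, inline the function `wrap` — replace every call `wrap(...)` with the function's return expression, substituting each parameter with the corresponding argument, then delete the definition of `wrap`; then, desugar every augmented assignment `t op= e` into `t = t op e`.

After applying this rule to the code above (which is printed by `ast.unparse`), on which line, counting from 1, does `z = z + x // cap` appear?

Transformed code:
x = 19 - x + (x + x)
cap = 11 % z - (emit(cap) + emit(cap))
cap = x + x + (0 + 0)
x = x + 23
if cap != z:
    handle(z)
    cap = cap * record(cap)
else:
    z = z + x // cap
z = z - z

9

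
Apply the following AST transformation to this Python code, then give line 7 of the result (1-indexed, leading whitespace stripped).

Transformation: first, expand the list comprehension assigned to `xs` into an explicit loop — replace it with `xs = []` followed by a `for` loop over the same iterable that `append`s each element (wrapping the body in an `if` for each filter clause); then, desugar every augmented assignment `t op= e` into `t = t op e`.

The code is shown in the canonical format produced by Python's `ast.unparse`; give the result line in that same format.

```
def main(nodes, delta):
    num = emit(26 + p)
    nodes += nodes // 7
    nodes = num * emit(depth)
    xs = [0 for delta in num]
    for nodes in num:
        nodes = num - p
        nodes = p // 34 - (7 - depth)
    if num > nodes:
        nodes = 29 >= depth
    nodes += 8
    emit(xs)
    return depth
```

Transformed code:
def main(nodes, delta):
    num = emit(26 + p)
    nodes = nodes + nodes // 7
    nodes = num * emit(depth)
    xs = []
    for delta in num:
        xs.append(0)
    for nodes in num:
        nodes = num - p
        nodes = p // 34 - (7 - depth)
    if num > nodes:
        nodes = 29 >= depth
    nodes = nodes + 8
    emit(xs)
    return depth

xs.append(0)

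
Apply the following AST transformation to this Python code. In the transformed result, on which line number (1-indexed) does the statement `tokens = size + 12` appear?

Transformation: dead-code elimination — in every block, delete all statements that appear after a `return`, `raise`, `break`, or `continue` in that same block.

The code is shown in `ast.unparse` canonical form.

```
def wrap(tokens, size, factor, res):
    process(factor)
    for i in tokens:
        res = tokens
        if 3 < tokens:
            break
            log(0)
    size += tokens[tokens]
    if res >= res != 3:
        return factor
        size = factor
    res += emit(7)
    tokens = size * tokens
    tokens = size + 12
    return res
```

12

Transformed code:
def wrap(tokens, size, factor, res):
    process(factor)
    for i in tokens:
        res = tokens
        if 3 < tokens:
            break
    size += tokens[tokens]
    if res >= res != 3:
        return factor
    res += emit(7)
    tokens = size * tokens
    tokens = size + 12
    return res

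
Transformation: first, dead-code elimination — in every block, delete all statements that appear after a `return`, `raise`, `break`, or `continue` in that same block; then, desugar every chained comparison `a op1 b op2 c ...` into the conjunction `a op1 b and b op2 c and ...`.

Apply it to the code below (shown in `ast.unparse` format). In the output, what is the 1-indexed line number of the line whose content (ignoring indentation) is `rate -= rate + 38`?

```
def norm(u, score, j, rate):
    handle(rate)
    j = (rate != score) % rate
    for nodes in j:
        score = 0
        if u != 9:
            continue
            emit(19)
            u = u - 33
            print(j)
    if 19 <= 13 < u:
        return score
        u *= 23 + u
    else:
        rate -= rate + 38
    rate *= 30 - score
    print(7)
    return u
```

Transformed code:
def norm(u, score, j, rate):
    handle(rate)
    j = (rate != score) % rate
    for nodes in j:
        score = 0
        if u != 9:
            continue
    if 19 <= 13 and 13 < u:
        return score
    else:
        rate -= rate + 38
    rate *= 30 - score
    print(7)
    return u

11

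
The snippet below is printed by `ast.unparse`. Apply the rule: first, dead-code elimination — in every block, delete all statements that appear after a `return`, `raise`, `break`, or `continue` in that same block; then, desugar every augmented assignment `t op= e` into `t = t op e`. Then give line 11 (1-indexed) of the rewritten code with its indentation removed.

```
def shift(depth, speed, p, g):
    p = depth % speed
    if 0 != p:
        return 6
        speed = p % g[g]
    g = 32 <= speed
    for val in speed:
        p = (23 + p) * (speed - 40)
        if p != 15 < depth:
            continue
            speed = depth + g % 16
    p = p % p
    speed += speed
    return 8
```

speed = speed + speed

Transformed code:
def shift(depth, speed, p, g):
    p = depth % speed
    if 0 != p:
        return 6
    g = 32 <= speed
    for val in speed:
        p = (23 + p) * (speed - 40)
        if p != 15 < depth:
            continue
    p = p % p
    speed = speed + speed
    return 8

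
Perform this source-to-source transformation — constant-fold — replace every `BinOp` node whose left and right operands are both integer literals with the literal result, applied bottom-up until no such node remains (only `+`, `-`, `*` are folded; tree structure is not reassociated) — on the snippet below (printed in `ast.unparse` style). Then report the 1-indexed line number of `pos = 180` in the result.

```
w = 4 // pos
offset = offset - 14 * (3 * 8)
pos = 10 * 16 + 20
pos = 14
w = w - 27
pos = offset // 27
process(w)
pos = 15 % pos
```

3

Transformed code:
w = 4 // pos
offset = offset - 336
pos = 180
pos = 14
w = w - 27
pos = offset // 27
process(w)
pos = 15 % pos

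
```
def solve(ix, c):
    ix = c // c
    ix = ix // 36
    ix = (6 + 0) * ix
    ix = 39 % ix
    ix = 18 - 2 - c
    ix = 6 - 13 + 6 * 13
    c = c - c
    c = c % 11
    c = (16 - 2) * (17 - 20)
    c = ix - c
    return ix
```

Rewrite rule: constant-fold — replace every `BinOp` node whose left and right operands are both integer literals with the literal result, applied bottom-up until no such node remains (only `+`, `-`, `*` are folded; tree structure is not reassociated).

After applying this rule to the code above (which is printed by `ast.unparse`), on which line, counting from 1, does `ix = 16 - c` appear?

Transformed code:
def solve(ix, c):
    ix = c // c
    ix = ix // 36
    ix = 6 * ix
    ix = 39 % ix
    ix = 16 - c
    ix = 71
    c = c - c
    c = c % 11
    c = -42
    c = ix - c
    return ix

6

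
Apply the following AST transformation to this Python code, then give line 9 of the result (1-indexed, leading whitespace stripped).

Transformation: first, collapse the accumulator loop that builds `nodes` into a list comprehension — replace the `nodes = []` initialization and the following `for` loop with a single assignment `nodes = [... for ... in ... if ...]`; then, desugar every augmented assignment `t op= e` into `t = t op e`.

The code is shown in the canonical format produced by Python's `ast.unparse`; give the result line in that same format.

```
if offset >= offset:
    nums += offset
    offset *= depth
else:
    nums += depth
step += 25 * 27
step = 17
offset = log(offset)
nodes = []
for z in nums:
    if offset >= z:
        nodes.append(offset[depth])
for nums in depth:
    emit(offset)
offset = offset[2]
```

nodes = [offset[depth] for z in nums if offset >= z]

Transformed code:
if offset >= offset:
    nums = nums + offset
    offset = offset * depth
else:
    nums = nums + depth
step = step + 25 * 27
step = 17
offset = log(offset)
nodes = [offset[depth] for z in nums if offset >= z]
for nums in depth:
    emit(offset)
offset = offset[2]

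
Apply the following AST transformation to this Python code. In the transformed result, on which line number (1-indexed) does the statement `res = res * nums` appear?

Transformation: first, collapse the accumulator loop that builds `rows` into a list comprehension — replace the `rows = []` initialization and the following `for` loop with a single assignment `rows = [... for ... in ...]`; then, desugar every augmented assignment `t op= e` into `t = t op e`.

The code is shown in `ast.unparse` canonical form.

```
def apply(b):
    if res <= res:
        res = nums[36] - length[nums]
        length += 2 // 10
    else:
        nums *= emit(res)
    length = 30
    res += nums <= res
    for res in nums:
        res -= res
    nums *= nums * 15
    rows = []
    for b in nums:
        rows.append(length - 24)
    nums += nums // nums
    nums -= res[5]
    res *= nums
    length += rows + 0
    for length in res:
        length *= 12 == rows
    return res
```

Transformed code:
def apply(b):
    if res <= res:
        res = nums[36] - length[nums]
        length = length + 2 // 10
    else:
        nums = nums * emit(res)
    length = 30
    res = res + (nums <= res)
    for res in nums:
        res = res - res
    nums = nums * (nums * 15)
    rows = [length - 24 for b in nums]
    nums = nums + nums // nums
    nums = nums - res[5]
    res = res * nums
    length = length + (rows + 0)
    for length in res:
        length = length * (12 == rows)
    return res

15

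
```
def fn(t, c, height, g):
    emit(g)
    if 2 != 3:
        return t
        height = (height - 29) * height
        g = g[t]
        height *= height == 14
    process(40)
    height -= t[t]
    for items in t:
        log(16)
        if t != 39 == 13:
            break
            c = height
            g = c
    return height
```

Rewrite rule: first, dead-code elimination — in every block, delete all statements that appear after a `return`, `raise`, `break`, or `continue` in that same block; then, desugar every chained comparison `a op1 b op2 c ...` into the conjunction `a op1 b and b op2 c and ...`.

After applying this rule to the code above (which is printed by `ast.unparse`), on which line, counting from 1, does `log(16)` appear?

Transformed code:
def fn(t, c, height, g):
    emit(g)
    if 2 != 3:
        return t
    process(40)
    height -= t[t]
    for items in t:
        log(16)
        if t != 39 and 39 == 13:
            break
    return height

8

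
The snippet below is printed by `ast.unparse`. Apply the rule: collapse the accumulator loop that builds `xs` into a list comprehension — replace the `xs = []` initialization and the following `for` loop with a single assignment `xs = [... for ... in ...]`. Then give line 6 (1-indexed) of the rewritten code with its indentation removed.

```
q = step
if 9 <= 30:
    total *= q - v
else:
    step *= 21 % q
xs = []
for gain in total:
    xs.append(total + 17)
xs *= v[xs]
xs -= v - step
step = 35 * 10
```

xs = [total + 17 for gain in total]

Transformed code:
q = step
if 9 <= 30:
    total *= q - v
else:
    step *= 21 % q
xs = [total + 17 for gain in total]
xs *= v[xs]
xs -= v - step
step = 35 * 10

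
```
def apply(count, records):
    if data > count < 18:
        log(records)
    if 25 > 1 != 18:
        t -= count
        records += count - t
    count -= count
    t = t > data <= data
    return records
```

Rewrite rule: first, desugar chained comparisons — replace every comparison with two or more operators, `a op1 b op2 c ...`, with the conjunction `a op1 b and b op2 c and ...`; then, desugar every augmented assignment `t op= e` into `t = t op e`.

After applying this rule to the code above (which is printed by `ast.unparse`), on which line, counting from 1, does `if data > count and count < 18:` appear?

2

Transformed code:
def apply(count, records):
    if data > count and count < 18:
        log(records)
    if 25 > 1 and 1 != 18:
        t = t - count
        records = records + (count - t)
    count = count - count
    t = t > data and data <= data
    return records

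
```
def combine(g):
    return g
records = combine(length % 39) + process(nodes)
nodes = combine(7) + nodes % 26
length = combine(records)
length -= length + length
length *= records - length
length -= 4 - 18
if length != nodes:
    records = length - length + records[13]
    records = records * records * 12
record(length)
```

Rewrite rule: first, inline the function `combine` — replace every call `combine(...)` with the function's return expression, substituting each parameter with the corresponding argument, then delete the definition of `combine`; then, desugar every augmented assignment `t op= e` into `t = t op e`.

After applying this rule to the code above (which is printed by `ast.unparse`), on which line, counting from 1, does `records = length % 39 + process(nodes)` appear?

1

Transformed code:
records = length % 39 + process(nodes)
nodes = 7 + nodes % 26
length = records
length = length - (length + length)
length = length * (records - length)
length = length - (4 - 18)
if length != nodes:
    records = length - length + records[13]
    records = records * records * 12
record(length)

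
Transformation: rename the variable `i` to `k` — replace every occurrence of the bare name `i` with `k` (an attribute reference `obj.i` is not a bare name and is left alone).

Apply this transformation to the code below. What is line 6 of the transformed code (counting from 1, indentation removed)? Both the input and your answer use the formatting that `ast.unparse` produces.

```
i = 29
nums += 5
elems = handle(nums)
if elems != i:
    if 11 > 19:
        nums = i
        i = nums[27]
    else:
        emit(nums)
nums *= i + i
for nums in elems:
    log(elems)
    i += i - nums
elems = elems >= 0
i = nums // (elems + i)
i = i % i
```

nums = k

Transformed code:
k = 29
nums += 5
elems = handle(nums)
if elems != k:
    if 11 > 19:
        nums = k
        k = nums[27]
    else:
        emit(nums)
nums *= k + k
for nums in elems:
    log(elems)
    k += k - nums
elems = elems >= 0
k = nums // (elems + k)
k = k % k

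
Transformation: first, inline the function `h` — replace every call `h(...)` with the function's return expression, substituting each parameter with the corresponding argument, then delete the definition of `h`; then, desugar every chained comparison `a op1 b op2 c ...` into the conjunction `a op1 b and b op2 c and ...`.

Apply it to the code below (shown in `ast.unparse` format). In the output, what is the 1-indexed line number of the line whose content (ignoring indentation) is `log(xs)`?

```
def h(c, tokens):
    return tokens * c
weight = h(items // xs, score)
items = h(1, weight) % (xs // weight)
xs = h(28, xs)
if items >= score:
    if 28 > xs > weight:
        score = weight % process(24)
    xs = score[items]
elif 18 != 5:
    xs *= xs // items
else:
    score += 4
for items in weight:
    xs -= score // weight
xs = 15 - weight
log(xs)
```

15

Transformed code:
weight = score * (items // xs)
items = weight * 1 % (xs // weight)
xs = xs * 28
if items >= score:
    if 28 > xs and xs > weight:
        score = weight % process(24)
    xs = score[items]
elif 18 != 5:
    xs *= xs // items
else:
    score += 4
for items in weight:
    xs -= score // weight
xs = 15 - weight
log(xs)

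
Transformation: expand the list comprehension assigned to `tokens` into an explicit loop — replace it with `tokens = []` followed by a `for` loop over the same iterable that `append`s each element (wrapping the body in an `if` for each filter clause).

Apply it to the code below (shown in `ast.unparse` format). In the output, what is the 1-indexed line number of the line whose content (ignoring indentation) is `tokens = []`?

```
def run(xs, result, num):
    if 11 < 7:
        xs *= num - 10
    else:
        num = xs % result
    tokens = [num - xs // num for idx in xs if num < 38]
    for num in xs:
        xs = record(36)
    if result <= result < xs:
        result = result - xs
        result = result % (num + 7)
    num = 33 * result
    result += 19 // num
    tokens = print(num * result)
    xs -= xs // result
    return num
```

Transformed code:
def run(xs, result, num):
    if 11 < 7:
        xs *= num - 10
    else:
        num = xs % result
    tokens = []
    for idx in xs:
        if num < 38:
            tokens.append(num - xs // num)
    for num in xs:
        xs = record(36)
    if result <= result < xs:
        result = result - xs
        result = result % (num + 7)
    num = 33 * result
    result += 19 // num
    tokens = print(num * result)
    xs -= xs // result
    return num

6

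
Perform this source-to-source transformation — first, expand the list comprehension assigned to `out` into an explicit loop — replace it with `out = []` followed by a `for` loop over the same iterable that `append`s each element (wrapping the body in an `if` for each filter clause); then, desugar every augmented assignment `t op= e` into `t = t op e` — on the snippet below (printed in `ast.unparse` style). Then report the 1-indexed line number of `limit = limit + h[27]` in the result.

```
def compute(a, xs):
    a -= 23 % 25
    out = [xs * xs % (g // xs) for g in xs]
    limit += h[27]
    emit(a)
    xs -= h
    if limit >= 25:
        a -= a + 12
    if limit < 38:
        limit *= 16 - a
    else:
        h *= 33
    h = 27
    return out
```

6

Transformed code:
def compute(a, xs):
    a = a - 23 % 25
    out = []
    for g in xs:
        out.append(xs * xs % (g // xs))
    limit = limit + h[27]
    emit(a)
    xs = xs - h
    if limit >= 25:
        a = a - (a + 12)
    if limit < 38:
        limit = limit * (16 - a)
    else:
        h = h * 33
    h = 27
    return out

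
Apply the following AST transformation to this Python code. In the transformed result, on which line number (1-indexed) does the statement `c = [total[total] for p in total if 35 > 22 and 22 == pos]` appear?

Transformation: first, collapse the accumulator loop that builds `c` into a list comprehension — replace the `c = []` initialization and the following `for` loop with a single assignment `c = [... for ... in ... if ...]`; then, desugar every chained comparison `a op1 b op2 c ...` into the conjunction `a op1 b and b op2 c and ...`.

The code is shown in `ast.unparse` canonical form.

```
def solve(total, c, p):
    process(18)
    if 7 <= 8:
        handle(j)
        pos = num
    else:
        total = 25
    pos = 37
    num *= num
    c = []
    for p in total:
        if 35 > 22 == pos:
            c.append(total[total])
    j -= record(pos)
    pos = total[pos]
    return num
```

Transformed code:
def solve(total, c, p):
    process(18)
    if 7 <= 8:
        handle(j)
        pos = num
    else:
        total = 25
    pos = 37
    num *= num
    c = [total[total] for p in total if 35 > 22 and 22 == pos]
    j -= record(pos)
    pos = total[pos]
    return num

10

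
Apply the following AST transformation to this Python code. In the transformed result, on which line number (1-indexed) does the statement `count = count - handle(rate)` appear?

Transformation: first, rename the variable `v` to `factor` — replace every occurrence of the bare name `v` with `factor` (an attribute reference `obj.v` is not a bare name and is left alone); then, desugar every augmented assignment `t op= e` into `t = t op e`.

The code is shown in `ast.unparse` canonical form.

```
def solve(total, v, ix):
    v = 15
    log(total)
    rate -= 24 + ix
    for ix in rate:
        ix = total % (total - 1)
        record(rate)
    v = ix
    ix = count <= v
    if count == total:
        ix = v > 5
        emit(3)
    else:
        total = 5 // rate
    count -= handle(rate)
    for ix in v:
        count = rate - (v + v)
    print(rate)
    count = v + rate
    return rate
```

Transformed code:
def solve(total, factor, ix):
    factor = 15
    log(total)
    rate = rate - (24 + ix)
    for ix in rate:
        ix = total % (total - 1)
        record(rate)
    factor = ix
    ix = count <= factor
    if count == total:
        ix = factor > 5
        emit(3)
    else:
        total = 5 // rate
    count = count - handle(rate)
    for ix in factor:
        count = rate - (factor + factor)
    print(rate)
    count = factor + rate
    return rate

15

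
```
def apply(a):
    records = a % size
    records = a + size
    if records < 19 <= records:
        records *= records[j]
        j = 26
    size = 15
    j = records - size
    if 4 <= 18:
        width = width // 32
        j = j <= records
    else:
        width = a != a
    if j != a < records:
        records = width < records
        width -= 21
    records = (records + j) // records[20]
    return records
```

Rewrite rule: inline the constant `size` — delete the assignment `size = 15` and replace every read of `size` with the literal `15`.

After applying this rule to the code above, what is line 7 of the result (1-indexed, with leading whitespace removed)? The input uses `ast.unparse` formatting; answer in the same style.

j = records - 15

Transformed code:
def apply(a):
    records = a % 15
    records = a + 15
    if records < 19 <= records:
        records *= records[j]
        j = 26
    j = records - 15
    if 4 <= 18:
        width = width // 32
        j = j <= records
    else:
        width = a != a
    if j != a < records:
        records = width < records
        width -= 21
    records = (records + j) // records[20]
    return records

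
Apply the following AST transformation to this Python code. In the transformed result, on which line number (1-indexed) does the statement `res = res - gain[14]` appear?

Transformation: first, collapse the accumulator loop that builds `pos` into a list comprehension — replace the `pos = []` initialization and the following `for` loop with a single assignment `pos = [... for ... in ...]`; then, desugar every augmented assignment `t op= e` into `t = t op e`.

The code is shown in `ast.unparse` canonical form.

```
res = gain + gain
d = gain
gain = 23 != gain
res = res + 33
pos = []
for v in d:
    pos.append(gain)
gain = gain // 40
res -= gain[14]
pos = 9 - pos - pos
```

Transformed code:
res = gain + gain
d = gain
gain = 23 != gain
res = res + 33
pos = [gain for v in d]
gain = gain // 40
res = res - gain[14]
pos = 9 - pos - pos

7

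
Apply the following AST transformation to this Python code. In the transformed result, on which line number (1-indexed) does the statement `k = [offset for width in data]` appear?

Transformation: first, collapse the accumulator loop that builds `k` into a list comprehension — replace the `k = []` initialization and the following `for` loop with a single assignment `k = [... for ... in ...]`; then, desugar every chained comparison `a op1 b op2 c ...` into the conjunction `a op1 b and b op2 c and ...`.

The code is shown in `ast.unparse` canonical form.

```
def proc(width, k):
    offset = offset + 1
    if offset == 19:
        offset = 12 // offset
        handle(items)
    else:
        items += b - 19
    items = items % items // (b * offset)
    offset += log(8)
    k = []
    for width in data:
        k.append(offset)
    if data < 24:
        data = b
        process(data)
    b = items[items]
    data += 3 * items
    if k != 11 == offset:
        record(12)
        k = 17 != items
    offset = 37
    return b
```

Transformed code:
def proc(width, k):
    offset = offset + 1
    if offset == 19:
        offset = 12 // offset
        handle(items)
    else:
        items += b - 19
    items = items % items // (b * offset)
    offset += log(8)
    k = [offset for width in data]
    if data < 24:
        data = b
        process(data)
    b = items[items]
    data += 3 * items
    if k != 11 and 11 == offset:
        record(12)
        k = 17 != items
    offset = 37
    return b

10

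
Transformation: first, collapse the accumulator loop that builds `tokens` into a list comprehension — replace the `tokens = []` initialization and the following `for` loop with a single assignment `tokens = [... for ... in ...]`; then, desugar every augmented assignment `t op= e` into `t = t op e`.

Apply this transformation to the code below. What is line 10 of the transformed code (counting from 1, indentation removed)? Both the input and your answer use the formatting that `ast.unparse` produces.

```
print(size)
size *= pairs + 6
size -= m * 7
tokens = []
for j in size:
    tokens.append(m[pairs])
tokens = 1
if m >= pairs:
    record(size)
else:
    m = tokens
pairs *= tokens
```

Transformed code:
print(size)
size = size * (pairs + 6)
size = size - m * 7
tokens = [m[pairs] for j in size]
tokens = 1
if m >= pairs:
    record(size)
else:
    m = tokens
pairs = pairs * tokens

pairs = pairs * tokens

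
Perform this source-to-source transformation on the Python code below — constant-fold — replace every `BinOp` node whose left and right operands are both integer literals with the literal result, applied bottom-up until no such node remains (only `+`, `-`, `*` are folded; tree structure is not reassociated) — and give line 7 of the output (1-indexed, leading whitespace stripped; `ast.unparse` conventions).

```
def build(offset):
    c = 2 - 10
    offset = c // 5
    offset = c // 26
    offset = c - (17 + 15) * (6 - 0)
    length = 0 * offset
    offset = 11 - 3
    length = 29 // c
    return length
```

offset = 8

Transformed code:
def build(offset):
    c = -8
    offset = c // 5
    offset = c // 26
    offset = c - 192
    length = 0 * offset
    offset = 8
    length = 29 // c
    return length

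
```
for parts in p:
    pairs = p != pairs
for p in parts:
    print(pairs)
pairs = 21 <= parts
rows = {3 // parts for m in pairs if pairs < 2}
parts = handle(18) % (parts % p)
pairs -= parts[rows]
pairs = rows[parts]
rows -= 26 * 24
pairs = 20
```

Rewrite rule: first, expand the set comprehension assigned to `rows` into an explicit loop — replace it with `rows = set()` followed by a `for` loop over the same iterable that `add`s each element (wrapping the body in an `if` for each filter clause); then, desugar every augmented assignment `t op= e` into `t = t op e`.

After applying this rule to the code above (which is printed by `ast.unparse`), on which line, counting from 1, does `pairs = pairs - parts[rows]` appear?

11

Transformed code:
for parts in p:
    pairs = p != pairs
for p in parts:
    print(pairs)
pairs = 21 <= parts
rows = set()
for m in pairs:
    if pairs < 2:
        rows.add(3 // parts)
parts = handle(18) % (parts % p)
pairs = pairs - parts[rows]
pairs = rows[parts]
rows = rows - 26 * 24
pairs = 20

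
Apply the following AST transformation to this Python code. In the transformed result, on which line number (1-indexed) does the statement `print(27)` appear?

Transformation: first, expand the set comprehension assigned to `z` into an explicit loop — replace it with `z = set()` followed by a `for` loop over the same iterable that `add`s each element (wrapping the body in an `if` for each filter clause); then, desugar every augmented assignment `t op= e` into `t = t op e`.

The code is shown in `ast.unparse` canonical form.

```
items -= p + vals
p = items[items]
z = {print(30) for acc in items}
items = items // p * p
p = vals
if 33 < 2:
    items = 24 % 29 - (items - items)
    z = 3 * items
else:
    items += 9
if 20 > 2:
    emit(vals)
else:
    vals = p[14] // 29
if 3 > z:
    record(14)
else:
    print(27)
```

Transformed code:
items = items - (p + vals)
p = items[items]
z = set()
for acc in items:
    z.add(print(30))
items = items // p * p
p = vals
if 33 < 2:
    items = 24 % 29 - (items - items)
    z = 3 * items
else:
    items = items + 9
if 20 > 2:
    emit(vals)
else:
    vals = p[14] // 29
if 3 > z:
    record(14)
else:
    print(27)

20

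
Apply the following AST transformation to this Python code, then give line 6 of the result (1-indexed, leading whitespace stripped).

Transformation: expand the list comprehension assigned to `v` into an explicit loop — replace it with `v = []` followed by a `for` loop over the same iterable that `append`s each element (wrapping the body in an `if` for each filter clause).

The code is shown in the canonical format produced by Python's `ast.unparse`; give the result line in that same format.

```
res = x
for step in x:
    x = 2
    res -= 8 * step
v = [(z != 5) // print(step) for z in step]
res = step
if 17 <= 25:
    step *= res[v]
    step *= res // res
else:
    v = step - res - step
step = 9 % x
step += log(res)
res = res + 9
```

Transformed code:
res = x
for step in x:
    x = 2
    res -= 8 * step
v = []
for z in step:
    v.append((z != 5) // print(step))
res = step
if 17 <= 25:
    step *= res[v]
    step *= res // res
else:
    v = step - res - step
step = 9 % x
step += log(res)
res = res + 9

for z in step:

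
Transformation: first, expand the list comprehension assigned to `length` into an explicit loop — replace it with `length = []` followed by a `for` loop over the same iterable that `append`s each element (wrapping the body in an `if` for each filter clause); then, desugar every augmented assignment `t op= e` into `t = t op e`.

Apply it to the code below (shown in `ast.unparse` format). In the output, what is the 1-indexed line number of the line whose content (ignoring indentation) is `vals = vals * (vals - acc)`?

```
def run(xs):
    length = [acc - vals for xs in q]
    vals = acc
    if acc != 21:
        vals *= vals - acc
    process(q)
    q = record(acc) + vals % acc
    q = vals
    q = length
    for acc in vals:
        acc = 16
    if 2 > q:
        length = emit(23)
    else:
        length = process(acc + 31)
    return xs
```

7

Transformed code:
def run(xs):
    length = []
    for xs in q:
        length.append(acc - vals)
    vals = acc
    if acc != 21:
        vals = vals * (vals - acc)
    process(q)
    q = record(acc) + vals % acc
    q = vals
    q = length
    for acc in vals:
        acc = 16
    if 2 > q:
        length = emit(23)
    else:
        length = process(acc + 31)
    return xs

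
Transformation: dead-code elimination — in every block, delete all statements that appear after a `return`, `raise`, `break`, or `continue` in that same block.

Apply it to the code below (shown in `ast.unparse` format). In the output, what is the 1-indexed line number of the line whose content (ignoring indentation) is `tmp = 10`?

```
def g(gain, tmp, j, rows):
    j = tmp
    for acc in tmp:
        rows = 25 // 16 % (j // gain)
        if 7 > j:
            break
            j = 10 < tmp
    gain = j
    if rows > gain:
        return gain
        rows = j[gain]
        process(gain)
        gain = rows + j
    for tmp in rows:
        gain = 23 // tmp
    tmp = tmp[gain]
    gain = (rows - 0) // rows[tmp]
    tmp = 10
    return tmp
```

14

Transformed code:
def g(gain, tmp, j, rows):
    j = tmp
    for acc in tmp:
        rows = 25 // 16 % (j // gain)
        if 7 > j:
            break
    gain = j
    if rows > gain:
        return gain
    for tmp in rows:
        gain = 23 // tmp
    tmp = tmp[gain]
    gain = (rows - 0) // rows[tmp]
    tmp = 10
    return tmp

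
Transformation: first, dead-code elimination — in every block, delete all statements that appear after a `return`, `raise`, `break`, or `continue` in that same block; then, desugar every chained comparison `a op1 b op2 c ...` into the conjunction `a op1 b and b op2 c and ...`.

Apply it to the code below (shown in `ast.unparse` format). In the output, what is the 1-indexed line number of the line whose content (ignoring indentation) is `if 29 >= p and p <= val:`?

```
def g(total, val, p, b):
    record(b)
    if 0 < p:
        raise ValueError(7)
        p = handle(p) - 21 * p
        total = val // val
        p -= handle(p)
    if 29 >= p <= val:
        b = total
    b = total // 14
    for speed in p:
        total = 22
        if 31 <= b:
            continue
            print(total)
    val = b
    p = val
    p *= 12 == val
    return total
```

Transformed code:
def g(total, val, p, b):
    record(b)
    if 0 < p:
        raise ValueError(7)
    if 29 >= p and p <= val:
        b = total
    b = total // 14
    for speed in p:
        total = 22
        if 31 <= b:
            continue
    val = b
    p = val
    p *= 12 == val
    return total

5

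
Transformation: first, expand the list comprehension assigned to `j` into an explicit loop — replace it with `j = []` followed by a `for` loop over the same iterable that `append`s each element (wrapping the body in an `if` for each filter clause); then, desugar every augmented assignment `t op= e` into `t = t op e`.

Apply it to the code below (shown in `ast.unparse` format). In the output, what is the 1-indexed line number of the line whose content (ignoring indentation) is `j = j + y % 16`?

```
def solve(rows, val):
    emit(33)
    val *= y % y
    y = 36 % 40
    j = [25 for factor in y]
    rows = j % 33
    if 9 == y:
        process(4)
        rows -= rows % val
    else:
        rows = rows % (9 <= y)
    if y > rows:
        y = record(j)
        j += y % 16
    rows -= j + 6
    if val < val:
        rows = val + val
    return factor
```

Transformed code:
def solve(rows, val):
    emit(33)
    val = val * (y % y)
    y = 36 % 40
    j = []
    for factor in y:
        j.append(25)
    rows = j % 33
    if 9 == y:
        process(4)
        rows = rows - rows % val
    else:
        rows = rows % (9 <= y)
    if y > rows:
        y = record(j)
        j = j + y % 16
    rows = rows - (j + 6)
    if val < val:
        rows = val + val
    return factor

16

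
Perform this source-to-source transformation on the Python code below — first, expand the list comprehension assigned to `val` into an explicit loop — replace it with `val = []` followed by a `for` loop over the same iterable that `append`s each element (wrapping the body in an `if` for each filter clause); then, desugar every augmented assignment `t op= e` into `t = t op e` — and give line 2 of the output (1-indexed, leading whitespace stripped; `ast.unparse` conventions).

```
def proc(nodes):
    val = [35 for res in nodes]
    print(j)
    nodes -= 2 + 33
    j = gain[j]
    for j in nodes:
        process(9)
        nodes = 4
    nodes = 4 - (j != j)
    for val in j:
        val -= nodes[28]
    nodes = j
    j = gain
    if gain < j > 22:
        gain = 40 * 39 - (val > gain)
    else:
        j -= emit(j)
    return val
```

val = []

Transformed code:
def proc(nodes):
    val = []
    for res in nodes:
        val.append(35)
    print(j)
    nodes = nodes - (2 + 33)
    j = gain[j]
    for j in nodes:
        process(9)
        nodes = 4
    nodes = 4 - (j != j)
    for val in j:
        val = val - nodes[28]
    nodes = j
    j = gain
    if gain < j > 22:
        gain = 40 * 39 - (val > gain)
    else:
        j = j - emit(j)
    return val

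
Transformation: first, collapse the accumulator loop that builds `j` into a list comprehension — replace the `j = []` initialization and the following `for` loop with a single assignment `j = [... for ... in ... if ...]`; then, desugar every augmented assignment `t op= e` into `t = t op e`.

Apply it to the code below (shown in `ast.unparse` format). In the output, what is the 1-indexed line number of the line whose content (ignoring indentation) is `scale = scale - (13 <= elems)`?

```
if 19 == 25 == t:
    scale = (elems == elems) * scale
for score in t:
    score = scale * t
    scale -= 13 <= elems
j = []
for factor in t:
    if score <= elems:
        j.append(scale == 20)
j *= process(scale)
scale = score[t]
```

Transformed code:
if 19 == 25 == t:
    scale = (elems == elems) * scale
for score in t:
    score = scale * t
    scale = scale - (13 <= elems)
j = [scale == 20 for factor in t if score <= elems]
j = j * process(scale)
scale = score[t]

5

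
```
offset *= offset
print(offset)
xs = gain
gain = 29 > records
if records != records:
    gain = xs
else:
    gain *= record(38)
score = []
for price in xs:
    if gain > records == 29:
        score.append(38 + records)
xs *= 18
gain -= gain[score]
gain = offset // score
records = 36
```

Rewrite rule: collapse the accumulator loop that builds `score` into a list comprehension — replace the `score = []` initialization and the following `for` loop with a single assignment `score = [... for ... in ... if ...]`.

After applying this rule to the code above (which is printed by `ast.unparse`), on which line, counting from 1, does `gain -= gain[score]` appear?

11

Transformed code:
offset *= offset
print(offset)
xs = gain
gain = 29 > records
if records != records:
    gain = xs
else:
    gain *= record(38)
score = [38 + records for price in xs if gain > records == 29]
xs *= 18
gain -= gain[score]
gain = offset // score
records = 36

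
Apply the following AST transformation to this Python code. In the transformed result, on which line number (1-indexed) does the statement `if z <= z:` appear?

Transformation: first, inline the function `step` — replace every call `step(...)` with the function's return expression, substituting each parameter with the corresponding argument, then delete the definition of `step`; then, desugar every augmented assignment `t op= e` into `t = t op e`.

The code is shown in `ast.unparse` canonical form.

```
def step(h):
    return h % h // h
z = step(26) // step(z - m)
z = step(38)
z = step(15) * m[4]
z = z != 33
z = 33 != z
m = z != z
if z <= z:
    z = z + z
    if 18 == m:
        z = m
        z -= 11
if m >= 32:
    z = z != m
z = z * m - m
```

7

Transformed code:
z = 26 % 26 // 26 // ((z - m) % (z - m) // (z - m))
z = 38 % 38 // 38
z = 15 % 15 // 15 * m[4]
z = z != 33
z = 33 != z
m = z != z
if z <= z:
    z = z + z
    if 18 == m:
        z = m
        z = z - 11
if m >= 32:
    z = z != m
z = z * m - m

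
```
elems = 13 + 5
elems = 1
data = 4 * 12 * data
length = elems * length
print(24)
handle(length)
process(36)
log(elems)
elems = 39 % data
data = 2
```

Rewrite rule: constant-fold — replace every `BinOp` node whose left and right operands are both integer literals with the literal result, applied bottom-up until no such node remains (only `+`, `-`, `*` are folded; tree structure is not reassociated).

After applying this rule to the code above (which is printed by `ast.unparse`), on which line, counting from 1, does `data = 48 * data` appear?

Transformed code:
elems = 18
elems = 1
data = 48 * data
length = elems * length
print(24)
handle(length)
process(36)
log(elems)
elems = 39 % data
data = 2

3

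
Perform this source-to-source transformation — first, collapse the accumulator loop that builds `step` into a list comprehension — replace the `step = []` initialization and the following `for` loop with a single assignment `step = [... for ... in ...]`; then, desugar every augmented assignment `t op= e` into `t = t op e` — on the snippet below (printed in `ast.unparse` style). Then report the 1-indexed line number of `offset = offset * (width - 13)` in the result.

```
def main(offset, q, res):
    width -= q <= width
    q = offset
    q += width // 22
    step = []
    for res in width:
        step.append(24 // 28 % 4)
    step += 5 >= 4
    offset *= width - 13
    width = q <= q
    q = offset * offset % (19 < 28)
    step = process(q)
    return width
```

7

Transformed code:
def main(offset, q, res):
    width = width - (q <= width)
    q = offset
    q = q + width // 22
    step = [24 // 28 % 4 for res in width]
    step = step + (5 >= 4)
    offset = offset * (width - 13)
    width = q <= q
    q = offset * offset % (19 < 28)
    step = process(q)
    return width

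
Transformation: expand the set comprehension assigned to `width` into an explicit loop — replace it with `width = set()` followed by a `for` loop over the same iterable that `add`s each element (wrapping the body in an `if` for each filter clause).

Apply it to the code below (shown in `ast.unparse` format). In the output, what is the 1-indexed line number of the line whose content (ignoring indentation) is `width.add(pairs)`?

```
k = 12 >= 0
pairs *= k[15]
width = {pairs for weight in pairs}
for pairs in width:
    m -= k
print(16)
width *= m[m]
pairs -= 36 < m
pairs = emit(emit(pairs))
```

5

Transformed code:
k = 12 >= 0
pairs *= k[15]
width = set()
for weight in pairs:
    width.add(pairs)
for pairs in width:
    m -= k
print(16)
width *= m[m]
pairs -= 36 < m
pairs = emit(emit(pairs))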